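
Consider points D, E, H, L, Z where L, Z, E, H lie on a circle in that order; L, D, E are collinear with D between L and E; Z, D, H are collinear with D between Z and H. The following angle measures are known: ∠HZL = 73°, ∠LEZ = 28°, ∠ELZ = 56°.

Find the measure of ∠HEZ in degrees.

∠HEZ = 101°

1. ∠LHZ = 28°  [same arc LZ]
2. ∠HLZ = 79°  [△LZH]
3. ∠HEZ = 101°  [cyclic LZEH, opposite ∠L+∠E]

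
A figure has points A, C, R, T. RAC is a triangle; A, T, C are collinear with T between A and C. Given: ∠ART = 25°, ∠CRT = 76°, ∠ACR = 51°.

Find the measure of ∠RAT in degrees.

1. ∠RCT = 51°  [T on ray CA]
2. ∠CTR = 53°  [△RTC]
3. ∠ATR = 127°  [linear pair at T on AC]
4. ∠RAT = 28°  [△RAT]

∠RAT = 28°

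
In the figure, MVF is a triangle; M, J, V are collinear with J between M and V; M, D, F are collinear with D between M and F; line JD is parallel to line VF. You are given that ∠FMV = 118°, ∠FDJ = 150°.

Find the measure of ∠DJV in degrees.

1. ∠DMJ = 118°  [J on MV, D on MF]
2. ∠JDM = 30°  [linear pair at D on MF]
3. ∠DJM = 32°  [△MJD]
4. ∠DJV = 148°  [linear pair at J on MV]

∠DJV = 148°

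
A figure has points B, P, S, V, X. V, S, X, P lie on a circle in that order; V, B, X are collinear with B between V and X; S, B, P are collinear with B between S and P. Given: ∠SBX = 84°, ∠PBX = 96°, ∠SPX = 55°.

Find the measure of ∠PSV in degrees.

1. ∠SBV = 96°  [linear pair at B on VX]
2. ∠SVX = 55°  [same arc SX]
3. ∠PSV = 29°  [△VBS]

∠PSV = 29°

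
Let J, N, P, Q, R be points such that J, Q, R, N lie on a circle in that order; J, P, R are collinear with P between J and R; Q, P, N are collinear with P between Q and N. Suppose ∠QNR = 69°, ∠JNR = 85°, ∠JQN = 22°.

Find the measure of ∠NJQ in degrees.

∠NJQ = 142°

1. ∠QJR = 69°  [same arc QR]
2. ∠JQR = 95°  [cyclic JQRN, opposite ∠Q+∠N]
3. ∠JRQ = 16°  [△JQR]
4. ∠JNQ = 16°  [same arc JQ]
5. ∠NJQ = 142°  [△JQN]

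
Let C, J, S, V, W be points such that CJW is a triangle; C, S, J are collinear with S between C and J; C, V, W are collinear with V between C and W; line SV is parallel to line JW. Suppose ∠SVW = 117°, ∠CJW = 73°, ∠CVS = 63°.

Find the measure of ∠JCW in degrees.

1. ∠CSV = 73°  [SV∥JW, corresponding at S]
2. ∠SCV = 44°  [△CSV]
3. ∠JCW = 44°  [S on CJ, V on CW]

∠JCW = 44°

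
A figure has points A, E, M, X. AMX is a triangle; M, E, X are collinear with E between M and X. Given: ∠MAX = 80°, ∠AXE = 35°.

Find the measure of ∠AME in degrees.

∠AME = 65°

1. ∠AXM = 35°  [E on ray XM]
2. ∠AMX = 65°  [△AMX]
3. ∠AME = 65°  [E on ray MX]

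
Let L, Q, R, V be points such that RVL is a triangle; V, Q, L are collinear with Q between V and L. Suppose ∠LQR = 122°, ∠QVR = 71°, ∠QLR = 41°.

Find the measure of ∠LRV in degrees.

1. ∠LVR = 71°  [Q on ray VL]
2. ∠RLV = 41°  [Q on ray LV]
3. ∠LRV = 68°  [△RVL]

∠LRV = 68°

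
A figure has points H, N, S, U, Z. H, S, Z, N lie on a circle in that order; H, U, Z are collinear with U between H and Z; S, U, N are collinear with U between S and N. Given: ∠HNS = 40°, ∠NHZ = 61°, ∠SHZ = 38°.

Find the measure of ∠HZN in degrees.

1. ∠HUN = 79°  [△HUN]
2. ∠SNZ = 38°  [same arc SZ]
3. ∠NUZ = 101°  [linear pair at U on HZ]
4. ∠HZN = 41°  [△ZUN]

∠HZN = 41°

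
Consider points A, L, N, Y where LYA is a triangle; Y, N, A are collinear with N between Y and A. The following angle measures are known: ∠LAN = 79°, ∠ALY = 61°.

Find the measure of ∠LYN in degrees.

∠LYN = 40°

1. ∠LAY = 79°  [N on ray AY]
2. ∠AYL = 40°  [△LYA]
3. ∠LYN = 40°  [N on ray YA]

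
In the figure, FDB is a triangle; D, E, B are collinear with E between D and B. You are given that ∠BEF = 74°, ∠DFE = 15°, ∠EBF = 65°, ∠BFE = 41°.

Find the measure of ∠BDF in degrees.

∠BDF = 59°

1. ∠DEF = 106°  [linear pair at E on DB]
2. ∠EDF = 59°  [△FDE]
3. ∠BDF = 59°  [E on ray DB]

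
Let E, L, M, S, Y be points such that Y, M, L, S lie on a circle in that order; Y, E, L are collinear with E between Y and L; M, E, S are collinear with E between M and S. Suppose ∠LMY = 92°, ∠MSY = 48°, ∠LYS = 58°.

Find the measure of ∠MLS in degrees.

∠MLS = 82°

1. ∠LSY = 88°  [cyclic YMLS, opposite ∠M+∠S]
2. ∠SEY = 74°  [△YES]
3. ∠LMS = 58°  [same arc LS]
4. ∠SLY = 34°  [△YLS]
5. ∠LES = 106°  [linear pair at E on YL]
6. ∠LSM = 40°  [△LES]
7. ∠MLS = 82°  [△MLS]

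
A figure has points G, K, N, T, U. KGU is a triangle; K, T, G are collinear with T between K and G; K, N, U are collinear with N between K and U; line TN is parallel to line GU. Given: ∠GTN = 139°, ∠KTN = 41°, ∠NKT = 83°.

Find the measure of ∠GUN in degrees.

1. ∠KNT = 56°  [△KTN]
2. ∠TNU = 124°  [linear pair at N on KU]
3. ∠GUN = 56°  [TN∥GU, co-interior at U–N]

∠GUN = 56°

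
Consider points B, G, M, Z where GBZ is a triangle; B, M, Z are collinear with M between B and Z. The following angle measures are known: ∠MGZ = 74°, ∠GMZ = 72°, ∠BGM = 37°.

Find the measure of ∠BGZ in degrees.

1. ∠GZM = 34°  [△GMZ]
2. ∠BMG = 108°  [linear pair at M on BZ]
3. ∠GBM = 35°  [△GBM]
4. ∠BZG = 34°  [M on ray ZB]
5. ∠GBZ = 35°  [M on ray BZ]
6. ∠BGZ = 111°  [△GBZ]

∠BGZ = 111°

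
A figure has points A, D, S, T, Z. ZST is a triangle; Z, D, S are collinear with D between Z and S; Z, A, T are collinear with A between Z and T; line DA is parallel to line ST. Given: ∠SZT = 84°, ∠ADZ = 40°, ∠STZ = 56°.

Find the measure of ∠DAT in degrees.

1. ∠AZD = 84°  [D on ZS, A on ZT]
2. ∠DAZ = 56°  [△ZDA]
3. ∠DAT = 124°  [linear pair at A on ZT]

∠DAT = 124°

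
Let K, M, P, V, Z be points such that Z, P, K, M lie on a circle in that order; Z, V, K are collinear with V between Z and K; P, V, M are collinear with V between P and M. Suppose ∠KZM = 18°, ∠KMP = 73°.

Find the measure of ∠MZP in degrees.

1. ∠KPM = 18°  [same arc KM]
2. ∠MKP = 89°  [△PKM]
3. ∠MZP = 91°  [cyclic ZPKM, opposite ∠Z+∠K]

∠MZP = 91°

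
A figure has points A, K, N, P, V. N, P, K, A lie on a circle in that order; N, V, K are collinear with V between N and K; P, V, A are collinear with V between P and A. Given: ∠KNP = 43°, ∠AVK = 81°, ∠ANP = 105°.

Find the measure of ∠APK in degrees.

1. ∠KAP = 43°  [same arc PK]
2. ∠AKP = 75°  [cyclic NPKA, opposite ∠N+∠K]
3. ∠APK = 62°  [△PKA]

∠APK = 62°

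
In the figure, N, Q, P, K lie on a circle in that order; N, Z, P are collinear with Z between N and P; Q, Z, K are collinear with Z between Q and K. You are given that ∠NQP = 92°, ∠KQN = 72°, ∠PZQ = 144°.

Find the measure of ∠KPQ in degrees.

∠KPQ = 88°

1. ∠NKP = 88°  [cyclic NQPK, opposite ∠Q+∠K]
2. ∠KPN = 72°  [same arc NK]
3. ∠KZN = 144°  [vertical angles at Z]
4. ∠KNP = 20°  [△NPK]
5. ∠KZP = 36°  [linear pair at Z on NP]
6. ∠KQP = 20°  [same arc PK]
7. ∠PKQ = 72°  [△PZK]
8. ∠KPQ = 88°  [△QPK]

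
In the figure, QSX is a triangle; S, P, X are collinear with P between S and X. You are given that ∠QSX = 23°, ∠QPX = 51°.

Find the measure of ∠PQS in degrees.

∠PQS = 28°

1. ∠PSQ = 23°  [P on ray SX]
2. ∠QPS = 129°  [linear pair at P on SX]
3. ∠PQS = 28°  [△QSP]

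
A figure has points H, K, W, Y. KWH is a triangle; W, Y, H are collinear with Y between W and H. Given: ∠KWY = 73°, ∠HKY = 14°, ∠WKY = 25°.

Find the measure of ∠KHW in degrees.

1. ∠KYW = 82°  [△KWY]
2. ∠HYK = 98°  [linear pair at Y on WH]
3. ∠KHY = 68°  [△KYH]
4. ∠KHW = 68°  [Y on ray HW]

∠KHW = 68°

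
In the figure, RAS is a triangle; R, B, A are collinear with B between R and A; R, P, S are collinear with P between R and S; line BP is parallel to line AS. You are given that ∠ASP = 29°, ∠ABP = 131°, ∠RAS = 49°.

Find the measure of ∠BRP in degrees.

∠BRP = 102°

1. ∠ASR = 29°  [P on ray SR]
2. ∠PBR = 49°  [linear pair at B on RA]
3. ∠BPR = 29°  [BP∥AS, corresponding at P]
4. ∠BRP = 102°  [△RBP]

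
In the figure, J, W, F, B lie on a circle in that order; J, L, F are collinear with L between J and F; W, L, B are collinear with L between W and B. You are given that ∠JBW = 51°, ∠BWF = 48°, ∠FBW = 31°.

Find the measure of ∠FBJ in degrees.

∠FBJ = 82°

1. ∠JFW = 51°  [same arc JW]
2. ∠FJW = 31°  [same arc WF]
3. ∠FWJ = 98°  [△JWF]
4. ∠FBJ = 82°  [cyclic JWFB, opposite ∠W+∠B]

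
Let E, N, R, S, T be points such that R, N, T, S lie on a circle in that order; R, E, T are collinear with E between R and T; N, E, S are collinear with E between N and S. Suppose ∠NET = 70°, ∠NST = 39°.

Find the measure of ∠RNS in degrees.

∠RNS = 31°

1. ∠NER = 110°  [linear pair at E on RT]
2. ∠NRT = 39°  [same arc NT]
3. ∠RNS = 31°  [△REN]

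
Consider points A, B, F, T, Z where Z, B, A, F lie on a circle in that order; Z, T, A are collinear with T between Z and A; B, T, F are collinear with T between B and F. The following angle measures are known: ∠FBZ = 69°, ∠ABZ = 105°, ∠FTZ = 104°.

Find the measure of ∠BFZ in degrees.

1. ∠FAZ = 69°  [same arc ZF]
2. ∠AFZ = 75°  [cyclic ZBAF, opposite ∠B+∠F]
3. ∠AZF = 36°  [△ZAF]
4. ∠BFZ = 40°  [△ZTF]

∠BFZ = 40°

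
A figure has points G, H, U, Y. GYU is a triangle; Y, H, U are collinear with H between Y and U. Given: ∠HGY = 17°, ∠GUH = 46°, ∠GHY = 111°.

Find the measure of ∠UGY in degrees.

1. ∠GYH = 52°  [△GYH]
2. ∠GUY = 46°  [H on ray UY]
3. ∠GYU = 52°  [H on ray YU]
4. ∠UGY = 82°  [△GYU]

∠UGY = 82°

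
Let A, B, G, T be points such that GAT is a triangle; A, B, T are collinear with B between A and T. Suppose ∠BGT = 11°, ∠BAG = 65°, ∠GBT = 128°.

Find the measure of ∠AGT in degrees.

1. ∠BTG = 41°  [△GBT]
2. ∠GAT = 65°  [B on ray AT]
3. ∠ATG = 41°  [B on ray TA]
4. ∠AGT = 74°  [△GAT]

∠AGT = 74°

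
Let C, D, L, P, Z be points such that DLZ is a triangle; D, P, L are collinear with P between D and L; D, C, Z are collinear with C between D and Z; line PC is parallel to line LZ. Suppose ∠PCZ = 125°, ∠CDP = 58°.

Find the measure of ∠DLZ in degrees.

∠DLZ = 67°

1. ∠DCP = 55°  [linear pair at C on DZ]
2. ∠CPD = 67°  [△DPC]
3. ∠DLZ = 67°  [PC∥LZ, corresponding at P]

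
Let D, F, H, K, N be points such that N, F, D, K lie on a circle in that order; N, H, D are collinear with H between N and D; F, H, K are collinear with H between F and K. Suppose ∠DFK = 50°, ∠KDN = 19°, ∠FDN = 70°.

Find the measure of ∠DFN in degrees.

∠DFN = 69°

1. ∠DNK = 50°  [same arc DK]
2. ∠DKN = 111°  [△NDK]
3. ∠DFN = 69°  [cyclic NFDK, opposite ∠F+∠K]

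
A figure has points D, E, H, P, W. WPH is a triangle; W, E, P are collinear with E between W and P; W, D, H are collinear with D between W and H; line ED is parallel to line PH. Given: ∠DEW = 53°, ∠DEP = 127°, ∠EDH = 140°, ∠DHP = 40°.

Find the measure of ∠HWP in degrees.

∠HWP = 87°

1. ∠HPW = 53°  [ED∥PH, corresponding at E]
2. ∠PHW = 40°  [D on ray HW]
3. ∠HWP = 87°  [△WPH]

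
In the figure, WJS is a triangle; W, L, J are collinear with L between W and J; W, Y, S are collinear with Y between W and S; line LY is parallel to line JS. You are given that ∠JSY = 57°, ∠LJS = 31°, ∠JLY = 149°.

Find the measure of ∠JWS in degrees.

1. ∠JSW = 57°  [Y on ray SW]
2. ∠SJW = 31°  [L on ray JW]
3. ∠JWS = 92°  [△WJS]

∠JWS = 92°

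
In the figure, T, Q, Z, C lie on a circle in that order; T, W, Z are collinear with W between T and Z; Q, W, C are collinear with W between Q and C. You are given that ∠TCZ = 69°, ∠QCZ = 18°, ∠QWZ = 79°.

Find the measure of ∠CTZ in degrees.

1. ∠TQZ = 111°  [cyclic TQZC, opposite ∠Q+∠C]
2. ∠QTZ = 18°  [same arc QZ]
3. ∠CWT = 79°  [vertical angles at W]
4. ∠QZT = 51°  [△TQZ]
5. ∠QCT = 51°  [same arc TQ]
6. ∠CTZ = 50°  [△TWC]

∠CTZ = 50°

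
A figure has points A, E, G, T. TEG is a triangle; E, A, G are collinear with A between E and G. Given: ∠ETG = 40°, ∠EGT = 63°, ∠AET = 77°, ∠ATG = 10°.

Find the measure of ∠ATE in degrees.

1. ∠AGT = 63°  [A on ray GE]
2. ∠GAT = 107°  [△TAG]
3. ∠EAT = 73°  [linear pair at A on EG]
4. ∠ATE = 30°  [△TEA]

∠ATE = 30°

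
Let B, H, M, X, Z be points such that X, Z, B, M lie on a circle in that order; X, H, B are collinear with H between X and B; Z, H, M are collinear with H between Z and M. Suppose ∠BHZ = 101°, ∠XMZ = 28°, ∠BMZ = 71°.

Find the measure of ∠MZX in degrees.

∠MZX = 30°

1. ∠XHZ = 79°  [linear pair at H on XB]
2. ∠BXZ = 71°  [same arc ZB]
3. ∠MZX = 30°  [△XHZ]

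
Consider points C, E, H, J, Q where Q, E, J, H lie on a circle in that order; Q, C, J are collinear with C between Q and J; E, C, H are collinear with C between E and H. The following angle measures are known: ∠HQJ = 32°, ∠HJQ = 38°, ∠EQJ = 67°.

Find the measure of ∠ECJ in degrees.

1. ∠HEQ = 38°  [same arc QH]
2. ∠ECQ = 75°  [△QCE]
3. ∠ECJ = 105°  [linear pair at C on QJ]

∠ECJ = 105°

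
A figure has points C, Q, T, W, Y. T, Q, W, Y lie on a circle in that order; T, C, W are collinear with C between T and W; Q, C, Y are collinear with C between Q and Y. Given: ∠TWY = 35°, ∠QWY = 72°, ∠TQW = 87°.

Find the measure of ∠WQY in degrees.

∠WQY = 52°

1. ∠TYW = 93°  [cyclic TQWY, opposite ∠Q+∠Y]
2. ∠WTY = 52°  [△TWY]
3. ∠WQY = 52°  [same arc WY]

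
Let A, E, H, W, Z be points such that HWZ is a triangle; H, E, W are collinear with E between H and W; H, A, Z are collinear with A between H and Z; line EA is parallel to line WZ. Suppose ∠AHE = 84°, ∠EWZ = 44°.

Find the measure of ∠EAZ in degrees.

1. ∠WHZ = 84°  [E on HW, A on HZ]
2. ∠HWZ = 44°  [E on ray WH]
3. ∠HZW = 52°  [△HWZ]
4. ∠EAH = 52°  [EA∥WZ, corresponding at A]
5. ∠EAZ = 128°  [linear pair at A on HZ]

∠EAZ = 128°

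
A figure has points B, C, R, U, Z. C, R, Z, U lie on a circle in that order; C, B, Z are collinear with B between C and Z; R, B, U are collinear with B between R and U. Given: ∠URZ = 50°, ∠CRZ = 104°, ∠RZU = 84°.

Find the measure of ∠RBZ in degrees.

∠RBZ = 100°

1. ∠RUZ = 46°  [△RZU]
2. ∠RCZ = 46°  [same arc RZ]
3. ∠CZR = 30°  [△CRZ]
4. ∠RBZ = 100°  [△RBZ]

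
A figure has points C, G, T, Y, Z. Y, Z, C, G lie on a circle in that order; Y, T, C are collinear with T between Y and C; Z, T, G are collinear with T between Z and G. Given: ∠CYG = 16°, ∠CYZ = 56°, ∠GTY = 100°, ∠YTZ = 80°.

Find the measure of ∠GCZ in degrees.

1. ∠CZG = 16°  [same arc CG]
2. ∠CGZ = 56°  [same arc ZC]
3. ∠GCZ = 108°  [△ZCG]

∠GCZ = 108°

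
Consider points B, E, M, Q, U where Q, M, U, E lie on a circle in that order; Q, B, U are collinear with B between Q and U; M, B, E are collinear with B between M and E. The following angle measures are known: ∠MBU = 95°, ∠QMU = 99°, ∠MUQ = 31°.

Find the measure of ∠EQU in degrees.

1. ∠EBQ = 95°  [vertical angles at B]
2. ∠MEQ = 31°  [same arc QM]
3. ∠EQU = 54°  [△QBE]

∠EQU = 54°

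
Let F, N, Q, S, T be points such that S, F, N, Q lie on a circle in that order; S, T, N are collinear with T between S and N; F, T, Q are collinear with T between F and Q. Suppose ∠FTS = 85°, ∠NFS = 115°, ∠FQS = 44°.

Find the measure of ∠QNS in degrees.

∠QNS = 74°

1. ∠NTQ = 85°  [vertical angles at T]
2. ∠NQS = 65°  [cyclic SFNQ, opposite ∠F+∠Q]
3. ∠QTS = 95°  [linear pair at T on SN]
4. ∠NSQ = 41°  [△STQ]
5. ∠QNS = 74°  [△SNQ]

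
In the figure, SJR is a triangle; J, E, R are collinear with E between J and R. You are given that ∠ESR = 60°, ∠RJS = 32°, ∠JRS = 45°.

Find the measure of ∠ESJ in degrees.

1. ∠EJS = 32°  [E on ray JR]
2. ∠ERS = 45°  [E on ray RJ]
3. ∠RES = 75°  [△SER]
4. ∠JES = 105°  [linear pair at E on JR]
5. ∠ESJ = 43°  [△SJE]

∠ESJ = 43°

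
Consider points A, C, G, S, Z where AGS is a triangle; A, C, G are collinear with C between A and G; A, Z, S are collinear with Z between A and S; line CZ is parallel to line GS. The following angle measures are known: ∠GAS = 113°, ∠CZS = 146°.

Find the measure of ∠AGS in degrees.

∠AGS = 33°

1. ∠CAZ = 113°  [C on AG, Z on AS]
2. ∠AZC = 34°  [linear pair at Z on AS]
3. ∠ACZ = 33°  [△ACZ]
4. ∠AGS = 33°  [CZ∥GS, corresponding at C]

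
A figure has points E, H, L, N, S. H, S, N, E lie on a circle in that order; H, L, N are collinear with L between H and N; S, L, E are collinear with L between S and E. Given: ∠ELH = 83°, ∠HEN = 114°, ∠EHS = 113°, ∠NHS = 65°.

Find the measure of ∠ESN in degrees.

∠ESN = 48°

1. ∠NLS = 83°  [vertical angles at L]
2. ∠HSN = 66°  [cyclic HSNE, opposite ∠S+∠E]
3. ∠HNS = 49°  [△HSN]
4. ∠ESN = 48°  [△SLN]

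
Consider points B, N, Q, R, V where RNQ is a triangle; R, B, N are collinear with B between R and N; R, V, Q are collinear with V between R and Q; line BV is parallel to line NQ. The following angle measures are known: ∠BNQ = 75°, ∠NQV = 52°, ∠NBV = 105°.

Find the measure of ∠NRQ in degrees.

1. ∠QNR = 75°  [B on ray NR]
2. ∠NQR = 52°  [V on ray QR]
3. ∠NRQ = 53°  [△RNQ]

∠NRQ = 53°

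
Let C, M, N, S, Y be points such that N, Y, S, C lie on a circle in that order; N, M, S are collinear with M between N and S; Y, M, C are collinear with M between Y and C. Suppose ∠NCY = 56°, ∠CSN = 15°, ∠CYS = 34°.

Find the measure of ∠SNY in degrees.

∠SNY = 75°

1. ∠NSY = 56°  [same arc NY]
2. ∠CYN = 15°  [same arc NC]
3. ∠SMY = 90°  [△YMS]
4. ∠NMY = 90°  [linear pair at M on NS]
5. ∠SNY = 75°  [△NMY]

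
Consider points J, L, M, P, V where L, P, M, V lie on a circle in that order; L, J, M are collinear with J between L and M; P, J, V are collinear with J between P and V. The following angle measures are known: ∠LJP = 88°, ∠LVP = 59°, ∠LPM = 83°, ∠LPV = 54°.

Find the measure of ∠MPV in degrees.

∠MPV = 29°

1. ∠MJP = 92°  [linear pair at J on LM]
2. ∠LMP = 59°  [same arc LP]
3. ∠MPV = 29°  [△PJM]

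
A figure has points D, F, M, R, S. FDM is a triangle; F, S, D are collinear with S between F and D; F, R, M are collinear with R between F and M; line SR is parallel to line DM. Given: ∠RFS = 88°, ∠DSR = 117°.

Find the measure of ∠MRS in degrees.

1. ∠FSR = 63°  [linear pair at S on FD]
2. ∠FRS = 29°  [△FSR]
3. ∠MRS = 151°  [linear pair at R on FM]

∠MRS = 151°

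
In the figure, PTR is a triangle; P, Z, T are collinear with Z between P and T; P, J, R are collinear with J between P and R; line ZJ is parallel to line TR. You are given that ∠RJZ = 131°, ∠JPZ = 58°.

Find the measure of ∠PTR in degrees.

∠PTR = 73°

1. ∠PJZ = 49°  [linear pair at J on PR]
2. ∠JZP = 73°  [△PZJ]
3. ∠PTR = 73°  [ZJ∥TR, corresponding at Z]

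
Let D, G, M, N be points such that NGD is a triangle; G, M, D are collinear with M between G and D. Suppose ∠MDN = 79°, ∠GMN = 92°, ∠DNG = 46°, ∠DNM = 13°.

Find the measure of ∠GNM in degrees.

∠GNM = 33°

1. ∠GDN = 79°  [M on ray DG]
2. ∠DGN = 55°  [△NGD]
3. ∠MGN = 55°  [M on ray GD]
4. ∠GNM = 33°  [△NGM]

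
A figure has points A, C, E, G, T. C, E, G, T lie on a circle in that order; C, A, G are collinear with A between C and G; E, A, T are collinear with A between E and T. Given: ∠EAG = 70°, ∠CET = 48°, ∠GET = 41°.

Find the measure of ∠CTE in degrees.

∠CTE = 69°

1. ∠CAT = 70°  [vertical angles at A]
2. ∠GCT = 41°  [same arc GT]
3. ∠CTE = 69°  [△CAT]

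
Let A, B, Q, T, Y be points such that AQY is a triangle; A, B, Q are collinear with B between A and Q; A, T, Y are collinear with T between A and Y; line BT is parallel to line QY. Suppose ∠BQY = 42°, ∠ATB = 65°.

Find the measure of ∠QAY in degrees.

∠QAY = 73°

1. ∠AQY = 42°  [B on ray QA]
2. ∠AYQ = 65°  [BT∥QY, corresponding at T]
3. ∠QAY = 73°  [△AQY]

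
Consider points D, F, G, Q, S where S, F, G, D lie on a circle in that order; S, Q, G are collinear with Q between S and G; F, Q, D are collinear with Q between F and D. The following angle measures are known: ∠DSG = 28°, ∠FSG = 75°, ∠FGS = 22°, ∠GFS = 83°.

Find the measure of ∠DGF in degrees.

∠DGF = 77°

1. ∠DFG = 28°  [same arc GD]
2. ∠FDG = 75°  [same arc FG]
3. ∠DGF = 77°  [△FGD]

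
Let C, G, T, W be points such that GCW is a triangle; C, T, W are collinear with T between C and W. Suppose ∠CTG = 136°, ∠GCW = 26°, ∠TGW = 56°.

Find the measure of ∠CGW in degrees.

1. ∠GTW = 44°  [linear pair at T on CW]
2. ∠GWT = 80°  [△GTW]
3. ∠CWG = 80°  [T on ray WC]
4. ∠CGW = 74°  [△GCW]

∠CGW = 74°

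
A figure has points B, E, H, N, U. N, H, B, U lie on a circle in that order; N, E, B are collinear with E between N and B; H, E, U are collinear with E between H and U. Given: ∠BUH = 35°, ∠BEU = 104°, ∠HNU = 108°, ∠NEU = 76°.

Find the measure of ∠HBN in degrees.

1. ∠HBU = 72°  [cyclic NHBU, opposite ∠N+∠B]
2. ∠BEH = 76°  [vertical angles at E]
3. ∠BHU = 73°  [△HBU]
4. ∠HBN = 31°  [△HEB]

∠HBN = 31°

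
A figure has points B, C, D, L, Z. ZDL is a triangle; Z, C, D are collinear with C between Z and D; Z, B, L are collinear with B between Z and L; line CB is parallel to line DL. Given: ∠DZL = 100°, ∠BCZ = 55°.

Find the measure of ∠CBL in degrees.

1. ∠BZC = 100°  [C on ZD, B on ZL]
2. ∠CBZ = 25°  [△ZCB]
3. ∠CBL = 155°  [linear pair at B on ZL]

∠CBL = 155°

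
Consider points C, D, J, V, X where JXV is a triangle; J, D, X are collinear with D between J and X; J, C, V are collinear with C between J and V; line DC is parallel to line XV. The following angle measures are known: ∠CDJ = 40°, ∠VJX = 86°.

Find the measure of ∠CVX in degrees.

1. ∠JXV = 40°  [DC∥XV, corresponding at D]
2. ∠JVX = 54°  [△JXV]
3. ∠CVX = 54°  [C on ray VJ]

∠CVX = 54°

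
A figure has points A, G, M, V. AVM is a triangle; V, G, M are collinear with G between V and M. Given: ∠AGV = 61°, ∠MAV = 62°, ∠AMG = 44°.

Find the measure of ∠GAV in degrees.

1. ∠AMV = 44°  [G on ray MV]
2. ∠AVM = 74°  [△AVM]
3. ∠AVG = 74°  [G on ray VM]
4. ∠GAV = 45°  [△AVG]

∠GAV = 45°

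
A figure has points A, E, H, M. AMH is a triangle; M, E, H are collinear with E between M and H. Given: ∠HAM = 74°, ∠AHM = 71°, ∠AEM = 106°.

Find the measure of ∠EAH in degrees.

1. ∠AHE = 71°  [E on ray HM]
2. ∠AEH = 74°  [linear pair at E on MH]
3. ∠EAH = 35°  [△AEH]

∠EAH = 35°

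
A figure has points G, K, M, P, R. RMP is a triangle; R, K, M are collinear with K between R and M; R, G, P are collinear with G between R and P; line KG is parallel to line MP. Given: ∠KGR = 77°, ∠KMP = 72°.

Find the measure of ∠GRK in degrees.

∠GRK = 31°

1. ∠MPR = 77°  [KG∥MP, corresponding at G]
2. ∠PMR = 72°  [K on ray MR]
3. ∠MRP = 31°  [△RMP]
4. ∠GRK = 31°  [K on RM, G on RP]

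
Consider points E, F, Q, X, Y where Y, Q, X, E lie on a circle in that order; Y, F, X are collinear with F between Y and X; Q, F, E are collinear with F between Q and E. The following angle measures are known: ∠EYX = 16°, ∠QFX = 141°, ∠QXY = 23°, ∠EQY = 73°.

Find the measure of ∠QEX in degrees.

∠QEX = 68°

1. ∠EFY = 141°  [vertical angles at F]
2. ∠EXY = 73°  [same arc YE]
3. ∠EFX = 39°  [linear pair at F on YX]
4. ∠QEX = 68°  [△XFE]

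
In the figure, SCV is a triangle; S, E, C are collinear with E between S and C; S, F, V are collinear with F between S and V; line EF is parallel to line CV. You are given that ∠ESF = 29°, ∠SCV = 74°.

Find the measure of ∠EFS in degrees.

1. ∠CSV = 29°  [E on SC, F on SV]
2. ∠CVS = 77°  [△SCV]
3. ∠EFS = 77°  [EF∥CV, corresponding at F]

∠EFS = 77°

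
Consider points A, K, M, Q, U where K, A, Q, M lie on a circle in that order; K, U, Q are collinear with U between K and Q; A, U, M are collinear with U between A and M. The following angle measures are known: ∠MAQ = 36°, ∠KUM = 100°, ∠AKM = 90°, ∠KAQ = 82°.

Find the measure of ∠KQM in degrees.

∠KQM = 46°

1. ∠MKQ = 36°  [same arc QM]
2. ∠KMQ = 98°  [cyclic KAQM, opposite ∠A+∠M]
3. ∠KQM = 46°  [△KQM]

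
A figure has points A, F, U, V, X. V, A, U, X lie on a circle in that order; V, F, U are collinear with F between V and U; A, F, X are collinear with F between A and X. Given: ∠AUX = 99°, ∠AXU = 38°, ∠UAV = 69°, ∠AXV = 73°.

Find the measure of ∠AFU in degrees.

∠AFU = 64°

1. ∠UAX = 43°  [△AUX]
2. ∠AVU = 38°  [same arc AU]
3. ∠AUV = 73°  [△VAU]
4. ∠AFU = 64°  [△AFU]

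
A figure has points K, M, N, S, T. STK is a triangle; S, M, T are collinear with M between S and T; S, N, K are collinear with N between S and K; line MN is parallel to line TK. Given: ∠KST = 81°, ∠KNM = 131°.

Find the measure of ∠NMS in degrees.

∠NMS = 50°

1. ∠MSN = 81°  [M on ST, N on SK]
2. ∠MNS = 49°  [linear pair at N on SK]
3. ∠NMS = 50°  [△SMN]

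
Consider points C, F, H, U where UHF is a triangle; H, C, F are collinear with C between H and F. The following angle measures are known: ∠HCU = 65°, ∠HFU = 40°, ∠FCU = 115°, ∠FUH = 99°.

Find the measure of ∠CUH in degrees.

∠CUH = 74°

1. ∠FHU = 41°  [△UHF]
2. ∠CHU = 41°  [C on ray HF]
3. ∠CUH = 74°  [△UHC]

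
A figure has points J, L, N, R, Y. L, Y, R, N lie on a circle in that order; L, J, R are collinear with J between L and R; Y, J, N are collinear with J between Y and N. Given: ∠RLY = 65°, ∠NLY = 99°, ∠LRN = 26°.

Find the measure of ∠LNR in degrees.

∠LNR = 120°

1. ∠RNY = 65°  [same arc YR]
2. ∠NRY = 81°  [cyclic LYRN, opposite ∠L+∠R]
3. ∠NYR = 34°  [△YRN]
4. ∠NLR = 34°  [same arc RN]
5. ∠LNR = 120°  [△LRN]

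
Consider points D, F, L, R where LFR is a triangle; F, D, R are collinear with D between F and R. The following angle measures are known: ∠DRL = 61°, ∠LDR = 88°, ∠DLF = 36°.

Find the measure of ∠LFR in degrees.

1. ∠FDL = 92°  [linear pair at D on FR]
2. ∠DFL = 52°  [△LFD]
3. ∠LFR = 52°  [D on ray FR]

∠LFR = 52°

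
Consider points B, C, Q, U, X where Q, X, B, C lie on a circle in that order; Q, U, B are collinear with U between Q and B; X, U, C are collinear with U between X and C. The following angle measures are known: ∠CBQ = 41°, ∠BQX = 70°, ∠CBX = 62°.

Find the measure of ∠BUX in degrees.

∠BUX = 111°

1. ∠CXQ = 41°  [same arc QC]
2. ∠QUX = 69°  [△QUX]
3. ∠BUX = 111°  [linear pair at U on QB]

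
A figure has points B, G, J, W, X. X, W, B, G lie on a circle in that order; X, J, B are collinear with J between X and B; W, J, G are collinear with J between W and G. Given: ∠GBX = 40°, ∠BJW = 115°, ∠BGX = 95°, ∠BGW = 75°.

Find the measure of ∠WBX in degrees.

1. ∠BWX = 85°  [cyclic XWBG, opposite ∠W+∠G]
2. ∠BXW = 75°  [same arc WB]
3. ∠WBX = 20°  [△XWB]

∠WBX = 20°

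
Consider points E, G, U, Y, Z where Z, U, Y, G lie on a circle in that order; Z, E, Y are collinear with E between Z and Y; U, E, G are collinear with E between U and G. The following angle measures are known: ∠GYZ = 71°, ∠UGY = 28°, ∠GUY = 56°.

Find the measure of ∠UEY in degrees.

1. ∠GUZ = 71°  [same arc ZG]
2. ∠UZY = 28°  [same arc UY]
3. ∠UEZ = 81°  [△ZEU]
4. ∠UEY = 99°  [linear pair at E on ZY]

∠UEY = 99°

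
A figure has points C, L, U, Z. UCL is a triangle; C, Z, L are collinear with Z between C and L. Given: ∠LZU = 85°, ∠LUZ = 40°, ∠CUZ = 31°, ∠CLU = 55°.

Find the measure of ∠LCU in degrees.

1. ∠CZU = 95°  [linear pair at Z on CL]
2. ∠UCZ = 54°  [△UCZ]
3. ∠LCU = 54°  [Z on ray CL]

∠LCU = 54°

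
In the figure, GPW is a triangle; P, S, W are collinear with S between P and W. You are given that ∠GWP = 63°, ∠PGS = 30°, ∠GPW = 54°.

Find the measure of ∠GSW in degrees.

1. ∠GPS = 54°  [S on ray PW]
2. ∠GSP = 96°  [△GPS]
3. ∠GSW = 84°  [linear pair at S on PW]

∠GSW = 84°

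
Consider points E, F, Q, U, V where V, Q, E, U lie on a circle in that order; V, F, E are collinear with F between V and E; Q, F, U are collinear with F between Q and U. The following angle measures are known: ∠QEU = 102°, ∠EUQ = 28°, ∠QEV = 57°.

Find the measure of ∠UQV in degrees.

1. ∠QVU = 78°  [cyclic VQEU, opposite ∠V+∠E]
2. ∠QUV = 57°  [same arc VQ]
3. ∠UQV = 45°  [△VQU]

∠UQV = 45°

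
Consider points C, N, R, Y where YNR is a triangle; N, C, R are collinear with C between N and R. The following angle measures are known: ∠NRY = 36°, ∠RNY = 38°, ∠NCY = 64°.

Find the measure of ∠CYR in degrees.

1. ∠CRY = 36°  [C on ray RN]
2. ∠RCY = 116°  [linear pair at C on NR]
3. ∠CYR = 28°  [△YCR]

∠CYR = 28°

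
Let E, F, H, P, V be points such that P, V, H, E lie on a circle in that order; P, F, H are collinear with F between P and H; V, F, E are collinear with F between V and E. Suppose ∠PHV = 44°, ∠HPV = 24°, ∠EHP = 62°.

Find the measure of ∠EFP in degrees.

∠EFP = 86°

1. ∠HEV = 24°  [same arc VH]
2. ∠EFH = 94°  [△HFE]
3. ∠EFP = 86°  [linear pair at F on PH]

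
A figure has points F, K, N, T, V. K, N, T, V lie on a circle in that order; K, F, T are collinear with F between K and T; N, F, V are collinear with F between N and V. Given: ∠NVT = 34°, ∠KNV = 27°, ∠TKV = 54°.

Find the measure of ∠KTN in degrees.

∠KTN = 65°

1. ∠NKT = 34°  [same arc NT]
2. ∠KFN = 119°  [△KFN]
3. ∠TNV = 54°  [same arc TV]
4. ∠NFT = 61°  [linear pair at F on KT]
5. ∠KTN = 65°  [△NFT]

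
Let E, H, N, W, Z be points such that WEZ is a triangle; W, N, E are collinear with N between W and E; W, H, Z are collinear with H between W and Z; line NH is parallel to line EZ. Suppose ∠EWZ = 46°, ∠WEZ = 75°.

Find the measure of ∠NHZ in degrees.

1. ∠EZW = 59°  [△WEZ]
2. ∠NHW = 59°  [NH∥EZ, corresponding at H]
3. ∠NHZ = 121°  [linear pair at H on WZ]

∠NHZ = 121°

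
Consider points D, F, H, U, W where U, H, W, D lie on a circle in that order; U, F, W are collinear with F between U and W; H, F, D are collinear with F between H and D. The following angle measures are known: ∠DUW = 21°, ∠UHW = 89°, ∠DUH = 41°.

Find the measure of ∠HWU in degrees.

1. ∠DHW = 21°  [same arc WD]
2. ∠DWH = 139°  [cyclic UHWD, opposite ∠U+∠W]
3. ∠HDW = 20°  [△HWD]
4. ∠HUW = 20°  [same arc HW]
5. ∠HWU = 71°  [△UHW]

∠HWU = 71°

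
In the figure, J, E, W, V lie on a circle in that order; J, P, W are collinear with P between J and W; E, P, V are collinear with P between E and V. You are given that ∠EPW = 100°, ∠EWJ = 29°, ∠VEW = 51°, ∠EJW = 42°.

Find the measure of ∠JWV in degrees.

1. ∠JEW = 109°  [△JEW]
2. ∠VJW = 51°  [same arc WV]
3. ∠JVW = 71°  [cyclic JEWV, opposite ∠E+∠V]
4. ∠JWV = 58°  [△JWV]

∠JWV = 58°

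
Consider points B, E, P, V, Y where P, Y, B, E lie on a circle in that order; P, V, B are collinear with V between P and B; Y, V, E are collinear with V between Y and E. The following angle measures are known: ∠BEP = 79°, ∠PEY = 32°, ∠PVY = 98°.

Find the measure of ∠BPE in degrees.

1. ∠PBY = 32°  [same arc PY]
2. ∠BVY = 82°  [linear pair at V on PB]
3. ∠BYE = 66°  [△YVB]
4. ∠BPE = 66°  [same arc BE]

∠BPE = 66°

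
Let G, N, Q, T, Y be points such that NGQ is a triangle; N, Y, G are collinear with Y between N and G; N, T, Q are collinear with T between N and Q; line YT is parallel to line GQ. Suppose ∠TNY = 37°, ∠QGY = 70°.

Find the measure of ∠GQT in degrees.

1. ∠GNQ = 37°  [Y on NG, T on NQ]
2. ∠NGQ = 70°  [Y on ray GN]
3. ∠GQN = 73°  [△NGQ]
4. ∠GQT = 73°  [T on ray QN]

∠GQT = 73°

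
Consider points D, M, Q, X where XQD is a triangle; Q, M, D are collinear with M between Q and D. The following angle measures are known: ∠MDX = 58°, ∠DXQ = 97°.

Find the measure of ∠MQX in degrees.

1. ∠QDX = 58°  [M on ray DQ]
2. ∠DQX = 25°  [△XQD]
3. ∠MQX = 25°  [M on ray QD]

∠MQX = 25°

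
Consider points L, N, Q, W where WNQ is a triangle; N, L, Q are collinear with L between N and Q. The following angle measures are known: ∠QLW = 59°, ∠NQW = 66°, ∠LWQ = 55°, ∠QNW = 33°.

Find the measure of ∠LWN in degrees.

∠LWN = 26°

1. ∠NLW = 121°  [linear pair at L on NQ]
2. ∠LNW = 33°  [L on ray NQ]
3. ∠LWN = 26°  [△WNL]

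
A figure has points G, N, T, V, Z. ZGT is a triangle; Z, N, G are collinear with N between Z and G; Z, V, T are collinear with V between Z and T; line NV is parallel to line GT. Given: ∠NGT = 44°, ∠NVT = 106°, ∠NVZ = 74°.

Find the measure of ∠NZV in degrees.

1. ∠TGZ = 44°  [N on ray GZ]
2. ∠GTZ = 74°  [NV∥GT, corresponding at V]
3. ∠GZT = 62°  [△ZGT]
4. ∠NZV = 62°  [N on ZG, V on ZT]

∠NZV = 62°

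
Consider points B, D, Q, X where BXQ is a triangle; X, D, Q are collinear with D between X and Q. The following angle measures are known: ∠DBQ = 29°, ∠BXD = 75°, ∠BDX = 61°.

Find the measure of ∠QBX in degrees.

∠QBX = 73°

1. ∠BXQ = 75°  [D on ray XQ]
2. ∠BDQ = 119°  [linear pair at D on XQ]
3. ∠BQD = 32°  [△BDQ]
4. ∠BQX = 32°  [D on ray QX]
5. ∠QBX = 73°  [△BXQ]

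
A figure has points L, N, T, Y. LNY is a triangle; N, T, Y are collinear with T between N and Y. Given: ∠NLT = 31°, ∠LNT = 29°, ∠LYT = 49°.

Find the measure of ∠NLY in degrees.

1. ∠LNY = 29°  [T on ray NY]
2. ∠LYN = 49°  [T on ray YN]
3. ∠NLY = 102°  [△LNY]

∠NLY = 102°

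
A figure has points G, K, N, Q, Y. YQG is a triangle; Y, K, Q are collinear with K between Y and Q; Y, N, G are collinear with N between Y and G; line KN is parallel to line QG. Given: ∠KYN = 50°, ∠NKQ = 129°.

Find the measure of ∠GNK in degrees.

∠GNK = 101°

1. ∠NKY = 51°  [linear pair at K on YQ]
2. ∠KNY = 79°  [△YKN]
3. ∠GNK = 101°  [linear pair at N on YG]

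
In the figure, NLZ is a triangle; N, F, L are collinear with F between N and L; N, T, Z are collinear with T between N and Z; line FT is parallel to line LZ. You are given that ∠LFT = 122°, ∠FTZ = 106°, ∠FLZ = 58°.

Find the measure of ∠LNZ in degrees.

∠LNZ = 48°

1. ∠FTN = 74°  [linear pair at T on NZ]
2. ∠NLZ = 58°  [F on ray LN]
3. ∠LZN = 74°  [FT∥LZ, corresponding at T]
4. ∠LNZ = 48°  [△NLZ]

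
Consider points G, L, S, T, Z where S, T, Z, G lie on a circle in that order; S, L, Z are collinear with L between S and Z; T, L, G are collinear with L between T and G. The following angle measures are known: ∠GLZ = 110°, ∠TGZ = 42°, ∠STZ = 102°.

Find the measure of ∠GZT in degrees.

1. ∠SLT = 110°  [vertical angles at L]
2. ∠TSZ = 42°  [same arc TZ]
3. ∠SZT = 36°  [△STZ]
4. ∠TLZ = 70°  [linear pair at L on SZ]
5. ∠GTZ = 74°  [△TLZ]
6. ∠GZT = 64°  [△TZG]

∠GZT = 64°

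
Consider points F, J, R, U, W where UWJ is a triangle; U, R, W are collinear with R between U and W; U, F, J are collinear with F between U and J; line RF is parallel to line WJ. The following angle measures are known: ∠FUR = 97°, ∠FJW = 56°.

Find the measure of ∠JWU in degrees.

1. ∠JUW = 97°  [R on UW, F on UJ]
2. ∠UJW = 56°  [F on ray JU]
3. ∠JWU = 27°  [△UWJ]

∠JWU = 27°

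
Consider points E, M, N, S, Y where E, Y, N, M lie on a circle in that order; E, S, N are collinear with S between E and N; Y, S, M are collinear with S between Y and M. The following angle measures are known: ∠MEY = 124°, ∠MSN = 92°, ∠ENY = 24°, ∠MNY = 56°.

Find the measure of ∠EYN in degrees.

∠EYN = 100°

1. ∠ESY = 92°  [vertical angles at S]
2. ∠EMY = 24°  [same arc EY]
3. ∠EYM = 32°  [△EYM]
4. ∠NEY = 56°  [△ESY]
5. ∠EYN = 100°  [△EYN]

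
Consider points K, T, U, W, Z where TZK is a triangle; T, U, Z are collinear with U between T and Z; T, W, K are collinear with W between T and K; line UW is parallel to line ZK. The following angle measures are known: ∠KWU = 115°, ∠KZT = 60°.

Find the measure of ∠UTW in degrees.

∠UTW = 55°

1. ∠TWU = 65°  [linear pair at W on TK]
2. ∠TUW = 60°  [UW∥ZK, corresponding at U]
3. ∠UTW = 55°  [△TUW]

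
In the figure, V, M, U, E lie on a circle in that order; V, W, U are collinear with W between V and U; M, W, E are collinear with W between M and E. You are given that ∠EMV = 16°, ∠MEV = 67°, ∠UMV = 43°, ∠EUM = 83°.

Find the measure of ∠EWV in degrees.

1. ∠EUV = 16°  [same arc VE]
2. ∠UEV = 137°  [cyclic VMUE, opposite ∠M+∠E]
3. ∠EVU = 27°  [△VUE]
4. ∠EWV = 86°  [△VWE]

∠EWV = 86°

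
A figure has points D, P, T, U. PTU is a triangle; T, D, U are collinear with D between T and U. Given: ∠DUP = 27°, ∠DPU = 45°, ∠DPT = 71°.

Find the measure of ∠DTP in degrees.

1. ∠PDU = 108°  [△PDU]
2. ∠PDT = 72°  [linear pair at D on TU]
3. ∠DTP = 37°  [△PTD]

∠DTP = 37°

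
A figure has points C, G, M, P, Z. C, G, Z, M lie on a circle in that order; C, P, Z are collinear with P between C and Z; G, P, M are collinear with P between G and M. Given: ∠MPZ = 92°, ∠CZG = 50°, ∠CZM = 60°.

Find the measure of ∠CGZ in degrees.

∠CGZ = 102°

1. ∠CPG = 92°  [vertical angles at P]
2. ∠CGM = 60°  [same arc CM]
3. ∠GCZ = 28°  [△CPG]
4. ∠CGZ = 102°  [△CGZ]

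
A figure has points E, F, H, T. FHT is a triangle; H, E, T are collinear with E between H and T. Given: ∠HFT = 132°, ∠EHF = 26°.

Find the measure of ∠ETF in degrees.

1. ∠FHT = 26°  [E on ray HT]
2. ∠FTH = 22°  [△FHT]
3. ∠ETF = 22°  [E on ray TH]

∠ETF = 22°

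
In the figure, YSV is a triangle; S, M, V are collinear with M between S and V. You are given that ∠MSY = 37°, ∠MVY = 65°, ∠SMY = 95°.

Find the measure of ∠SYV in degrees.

1. ∠VSY = 37°  [M on ray SV]
2. ∠SVY = 65°  [M on ray VS]
3. ∠SYV = 78°  [△YSV]

∠SYV = 78°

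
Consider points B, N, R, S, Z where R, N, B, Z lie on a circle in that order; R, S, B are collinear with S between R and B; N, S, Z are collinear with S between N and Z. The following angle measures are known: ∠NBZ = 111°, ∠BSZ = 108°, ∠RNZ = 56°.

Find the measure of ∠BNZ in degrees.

1. ∠NRZ = 69°  [cyclic RNBZ, opposite ∠R+∠B]
2. ∠NSR = 108°  [vertical angles at S]
3. ∠NZR = 55°  [△RNZ]
4. ∠BSN = 72°  [linear pair at S on RB]
5. ∠NBR = 55°  [same arc RN]
6. ∠BNZ = 53°  [△NSB]

∠BNZ = 53°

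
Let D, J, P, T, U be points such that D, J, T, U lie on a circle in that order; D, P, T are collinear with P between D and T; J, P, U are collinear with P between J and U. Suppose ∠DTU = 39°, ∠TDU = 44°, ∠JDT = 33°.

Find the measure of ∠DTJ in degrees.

1. ∠DUT = 97°  [△DTU]
2. ∠DJT = 83°  [cyclic DJTU, opposite ∠J+∠U]
3. ∠DTJ = 64°  [△DJT]

∠DTJ = 64°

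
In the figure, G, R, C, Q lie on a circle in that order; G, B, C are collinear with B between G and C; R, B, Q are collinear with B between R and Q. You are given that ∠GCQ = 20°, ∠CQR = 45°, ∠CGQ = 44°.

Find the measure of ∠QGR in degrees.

1. ∠CRQ = 44°  [same arc CQ]
2. ∠QCR = 91°  [△RCQ]
3. ∠QGR = 89°  [cyclic GRCQ, opposite ∠G+∠C]

∠QGR = 89°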